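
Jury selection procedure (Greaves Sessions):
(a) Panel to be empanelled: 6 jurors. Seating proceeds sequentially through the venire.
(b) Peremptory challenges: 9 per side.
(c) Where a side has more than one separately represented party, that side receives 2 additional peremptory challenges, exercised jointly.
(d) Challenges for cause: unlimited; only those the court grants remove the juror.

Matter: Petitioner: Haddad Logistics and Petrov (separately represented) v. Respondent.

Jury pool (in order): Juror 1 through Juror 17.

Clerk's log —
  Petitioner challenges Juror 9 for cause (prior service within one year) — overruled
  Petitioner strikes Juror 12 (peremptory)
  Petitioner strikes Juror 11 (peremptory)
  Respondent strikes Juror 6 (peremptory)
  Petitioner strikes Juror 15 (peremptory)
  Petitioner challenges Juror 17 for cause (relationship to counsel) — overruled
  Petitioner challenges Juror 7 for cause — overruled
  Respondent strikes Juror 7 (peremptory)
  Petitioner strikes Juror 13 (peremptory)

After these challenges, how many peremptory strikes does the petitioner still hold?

Petitioner allotment: 9 base + 2 multi-party = 11.
Petitioner peremptories used: #12, #11, #15, #13 — 4 (for-cause on #9, #17, #7 don't count).
Remaining: 11 − 4 = 7.

7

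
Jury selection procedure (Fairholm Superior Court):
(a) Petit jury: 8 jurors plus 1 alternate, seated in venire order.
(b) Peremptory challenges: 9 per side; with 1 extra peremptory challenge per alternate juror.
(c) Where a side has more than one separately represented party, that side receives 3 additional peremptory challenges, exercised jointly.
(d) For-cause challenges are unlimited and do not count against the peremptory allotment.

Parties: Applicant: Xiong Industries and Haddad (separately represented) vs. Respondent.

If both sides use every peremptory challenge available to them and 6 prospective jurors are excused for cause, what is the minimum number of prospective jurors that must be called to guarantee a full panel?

Seats to fill: 8 + 1 alternates = 9.
Peremptories — Applicant: 9 + 1×1 + 3 = 13; Respondent: 9 + 1×1 = 10; total 23.
For-cause removals: 6.
Minimum venire: 9 + 23 + 6 = 38.

38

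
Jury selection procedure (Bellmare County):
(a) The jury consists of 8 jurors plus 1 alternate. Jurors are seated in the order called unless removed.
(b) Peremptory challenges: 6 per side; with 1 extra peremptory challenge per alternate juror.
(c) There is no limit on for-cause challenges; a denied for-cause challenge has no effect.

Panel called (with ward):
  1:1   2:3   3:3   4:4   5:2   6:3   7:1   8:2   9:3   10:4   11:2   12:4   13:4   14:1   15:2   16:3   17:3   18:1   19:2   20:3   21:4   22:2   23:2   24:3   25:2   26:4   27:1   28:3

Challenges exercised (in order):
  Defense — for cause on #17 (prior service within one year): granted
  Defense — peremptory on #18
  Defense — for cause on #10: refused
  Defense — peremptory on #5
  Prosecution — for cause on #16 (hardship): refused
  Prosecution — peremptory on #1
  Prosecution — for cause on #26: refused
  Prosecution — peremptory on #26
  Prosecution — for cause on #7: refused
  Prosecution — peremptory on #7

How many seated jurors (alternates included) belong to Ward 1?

Removed: #1, #5, #7, #17, #18, #26.
Seated (9 incl. alternates): #2, #3, #4, #6, #8, #9, #10, #11, #12.
None of those are in Ward 1 → 0.

0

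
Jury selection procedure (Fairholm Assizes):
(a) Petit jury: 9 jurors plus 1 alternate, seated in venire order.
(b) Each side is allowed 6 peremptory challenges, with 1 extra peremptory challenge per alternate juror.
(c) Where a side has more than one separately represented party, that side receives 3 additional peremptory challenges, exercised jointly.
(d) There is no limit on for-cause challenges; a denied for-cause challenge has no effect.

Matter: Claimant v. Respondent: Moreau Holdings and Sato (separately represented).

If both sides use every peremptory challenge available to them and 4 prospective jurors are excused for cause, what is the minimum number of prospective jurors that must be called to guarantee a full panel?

Seats to fill: 9 + 1 alternates = 10.
Peremptories — Claimant: 6 + 1×1 = 7; Respondent: 6 + 1×1 + 3 = 10; total 17.
For-cause removals: 4.
Minimum venire: 10 + 17 + 4 = 31.

31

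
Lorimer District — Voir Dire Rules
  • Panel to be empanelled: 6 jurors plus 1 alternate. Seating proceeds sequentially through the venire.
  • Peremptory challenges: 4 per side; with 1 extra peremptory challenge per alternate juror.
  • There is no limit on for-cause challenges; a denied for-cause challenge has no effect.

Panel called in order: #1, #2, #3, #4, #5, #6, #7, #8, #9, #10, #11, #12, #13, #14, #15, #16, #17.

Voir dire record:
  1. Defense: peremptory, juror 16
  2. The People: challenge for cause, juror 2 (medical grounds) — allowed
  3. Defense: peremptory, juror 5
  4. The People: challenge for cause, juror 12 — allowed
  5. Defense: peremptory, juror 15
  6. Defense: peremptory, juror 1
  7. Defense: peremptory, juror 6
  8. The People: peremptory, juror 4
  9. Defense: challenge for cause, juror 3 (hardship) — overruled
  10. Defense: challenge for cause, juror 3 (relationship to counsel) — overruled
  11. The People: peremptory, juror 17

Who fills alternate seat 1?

Removed: #1, #2, #4, #5, #6, #12, #15, #16, #17. (#3 stays — for-cause denied.)
Seating in order: seats 1–6 → #3, #7, #8, #9, #10, #11; alternates → #13.
So alternate 1 is #13.

13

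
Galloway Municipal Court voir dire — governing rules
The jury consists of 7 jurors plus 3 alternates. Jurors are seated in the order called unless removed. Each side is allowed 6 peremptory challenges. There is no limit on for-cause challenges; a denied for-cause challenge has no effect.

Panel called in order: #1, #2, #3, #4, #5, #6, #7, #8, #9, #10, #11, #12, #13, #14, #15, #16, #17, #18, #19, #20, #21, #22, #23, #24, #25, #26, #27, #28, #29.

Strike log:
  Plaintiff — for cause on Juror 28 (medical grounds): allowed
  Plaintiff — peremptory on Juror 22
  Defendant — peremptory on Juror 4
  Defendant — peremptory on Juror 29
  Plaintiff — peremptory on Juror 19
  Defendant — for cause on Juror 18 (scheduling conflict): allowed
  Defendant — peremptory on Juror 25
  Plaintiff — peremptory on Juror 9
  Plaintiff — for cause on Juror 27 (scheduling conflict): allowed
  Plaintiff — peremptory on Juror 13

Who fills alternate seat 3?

Removed: #4, #9, #13, #18, #19, #22, #25, #27, #28, #29.
Seating in order: seats 1–7 → #1, #2, #3, #5, #6, #7, #8; alternates → #10, #11, #12.
So alternate 3 is #12.

12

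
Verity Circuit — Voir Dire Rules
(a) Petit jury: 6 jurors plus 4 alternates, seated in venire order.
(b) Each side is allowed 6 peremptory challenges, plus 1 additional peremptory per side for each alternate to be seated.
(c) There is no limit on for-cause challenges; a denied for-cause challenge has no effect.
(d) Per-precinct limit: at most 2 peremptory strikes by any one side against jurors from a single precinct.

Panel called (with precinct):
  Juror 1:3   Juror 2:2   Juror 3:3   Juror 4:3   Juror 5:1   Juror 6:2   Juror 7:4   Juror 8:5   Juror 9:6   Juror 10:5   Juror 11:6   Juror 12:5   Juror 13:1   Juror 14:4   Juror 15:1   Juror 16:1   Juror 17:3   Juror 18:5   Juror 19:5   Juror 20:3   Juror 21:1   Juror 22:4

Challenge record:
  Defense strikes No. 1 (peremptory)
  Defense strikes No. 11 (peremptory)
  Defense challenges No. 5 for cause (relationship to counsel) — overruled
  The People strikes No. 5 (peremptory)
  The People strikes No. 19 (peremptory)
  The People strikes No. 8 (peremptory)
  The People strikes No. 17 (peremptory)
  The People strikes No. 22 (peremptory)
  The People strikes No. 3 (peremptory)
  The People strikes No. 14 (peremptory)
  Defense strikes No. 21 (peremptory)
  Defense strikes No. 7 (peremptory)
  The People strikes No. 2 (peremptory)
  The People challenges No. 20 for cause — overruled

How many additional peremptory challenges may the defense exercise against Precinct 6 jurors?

Defense peremptories so far: #1, #11, #21, #7 — 4 of 10 used, 6 left overall.
Against Precinct 6: #11 — 1 used; per-precinct cap 2 leaves 1.
Binding limit: min(6, 1) = 1.

1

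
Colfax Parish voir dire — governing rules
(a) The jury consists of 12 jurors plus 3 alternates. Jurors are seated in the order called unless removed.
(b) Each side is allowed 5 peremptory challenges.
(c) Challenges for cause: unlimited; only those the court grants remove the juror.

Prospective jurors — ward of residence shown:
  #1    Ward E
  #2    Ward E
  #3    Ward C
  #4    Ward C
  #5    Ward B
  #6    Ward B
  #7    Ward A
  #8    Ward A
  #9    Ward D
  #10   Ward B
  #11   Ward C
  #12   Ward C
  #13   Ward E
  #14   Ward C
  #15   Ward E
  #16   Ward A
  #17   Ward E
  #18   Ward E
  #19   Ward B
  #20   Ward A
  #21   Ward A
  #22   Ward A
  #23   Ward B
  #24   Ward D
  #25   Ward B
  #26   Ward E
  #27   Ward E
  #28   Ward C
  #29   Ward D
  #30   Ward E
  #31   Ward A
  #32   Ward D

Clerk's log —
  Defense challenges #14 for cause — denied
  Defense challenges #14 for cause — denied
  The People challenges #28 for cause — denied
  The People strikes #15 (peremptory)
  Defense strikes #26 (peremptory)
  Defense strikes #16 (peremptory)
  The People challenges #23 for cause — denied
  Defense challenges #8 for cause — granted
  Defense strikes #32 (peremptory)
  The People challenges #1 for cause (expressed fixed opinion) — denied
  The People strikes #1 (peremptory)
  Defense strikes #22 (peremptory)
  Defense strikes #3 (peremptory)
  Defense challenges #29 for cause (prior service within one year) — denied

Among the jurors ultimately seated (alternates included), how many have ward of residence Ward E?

Removed: #1, #3, #8, #15, #16, #22, #26, #32.
Seated (15 incl. alternates): #2, #4, #5, #6, #7, #9, #10, #11, #12, #13, #14, #17, #18, #19, #20.
Of those, in Ward E: #2, #13, #17, #18 → 4.

4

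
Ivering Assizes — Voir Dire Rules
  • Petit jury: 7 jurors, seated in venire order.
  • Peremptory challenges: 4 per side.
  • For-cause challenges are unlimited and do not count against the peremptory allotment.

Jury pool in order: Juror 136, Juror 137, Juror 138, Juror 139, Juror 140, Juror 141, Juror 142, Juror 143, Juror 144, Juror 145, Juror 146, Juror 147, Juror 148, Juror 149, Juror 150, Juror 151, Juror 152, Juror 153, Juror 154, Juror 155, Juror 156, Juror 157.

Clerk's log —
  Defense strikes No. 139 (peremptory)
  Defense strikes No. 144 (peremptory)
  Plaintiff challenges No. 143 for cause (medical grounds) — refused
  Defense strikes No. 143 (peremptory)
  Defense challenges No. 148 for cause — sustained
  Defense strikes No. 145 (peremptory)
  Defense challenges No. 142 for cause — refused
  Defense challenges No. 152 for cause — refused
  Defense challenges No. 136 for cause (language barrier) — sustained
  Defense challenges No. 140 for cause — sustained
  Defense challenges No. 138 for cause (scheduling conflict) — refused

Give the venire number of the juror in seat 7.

149

Removed: #136, #139, #140, #143, #144, #145, #148. (#138, #142, #152 stay — for-cause denied.)
Seating in order: seats 1–7 → #137, #138, #141, #142, #146, #147, #149.
So seat 7 is #149.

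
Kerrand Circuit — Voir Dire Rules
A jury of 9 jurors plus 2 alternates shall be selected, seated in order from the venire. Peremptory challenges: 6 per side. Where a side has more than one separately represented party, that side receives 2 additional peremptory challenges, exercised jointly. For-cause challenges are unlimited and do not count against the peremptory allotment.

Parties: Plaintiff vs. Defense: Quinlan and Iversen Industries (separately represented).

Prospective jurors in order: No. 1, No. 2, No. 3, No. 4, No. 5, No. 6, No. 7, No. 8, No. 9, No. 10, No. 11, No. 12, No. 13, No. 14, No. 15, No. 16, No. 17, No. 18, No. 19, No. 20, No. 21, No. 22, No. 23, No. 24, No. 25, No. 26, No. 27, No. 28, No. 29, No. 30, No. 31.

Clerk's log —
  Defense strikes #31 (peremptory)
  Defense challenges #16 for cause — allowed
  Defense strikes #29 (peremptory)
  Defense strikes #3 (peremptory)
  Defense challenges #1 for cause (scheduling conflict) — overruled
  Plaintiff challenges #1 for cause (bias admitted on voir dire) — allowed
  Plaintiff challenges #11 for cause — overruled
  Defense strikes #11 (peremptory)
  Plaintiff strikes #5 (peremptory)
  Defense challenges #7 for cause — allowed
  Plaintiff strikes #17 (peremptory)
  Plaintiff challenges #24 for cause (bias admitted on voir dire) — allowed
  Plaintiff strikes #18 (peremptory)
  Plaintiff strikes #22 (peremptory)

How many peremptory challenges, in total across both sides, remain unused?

6

Plaintiff allotment: 6. Defense allotment: 6 base + 2 multi-party = 8.
Plaintiff peremptories used: #5, #17, #18, #22 — 4 (for-cause on #1, #11, #24 don't count).
Defense peremptories used: #31, #29, #3, #11 — 4 (for-cause on #16, #1, #7 don't count).
Remaining: (6 − 4) + (8 − 4) = 6.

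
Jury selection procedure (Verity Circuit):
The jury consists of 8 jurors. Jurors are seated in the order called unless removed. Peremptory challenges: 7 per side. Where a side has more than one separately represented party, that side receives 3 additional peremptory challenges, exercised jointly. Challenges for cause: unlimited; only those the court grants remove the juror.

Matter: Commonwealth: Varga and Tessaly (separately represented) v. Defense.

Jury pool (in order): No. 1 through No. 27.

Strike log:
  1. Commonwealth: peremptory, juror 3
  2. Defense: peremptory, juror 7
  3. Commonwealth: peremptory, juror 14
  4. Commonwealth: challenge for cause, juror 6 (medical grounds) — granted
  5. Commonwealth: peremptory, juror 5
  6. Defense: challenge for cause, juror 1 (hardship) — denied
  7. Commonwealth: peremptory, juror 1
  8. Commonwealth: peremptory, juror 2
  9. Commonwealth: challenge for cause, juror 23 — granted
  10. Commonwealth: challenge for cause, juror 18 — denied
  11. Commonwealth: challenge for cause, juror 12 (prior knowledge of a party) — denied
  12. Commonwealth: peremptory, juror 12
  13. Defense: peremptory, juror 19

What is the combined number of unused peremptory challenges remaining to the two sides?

Commonwealth allotment: 7 base + 3 multi-party = 10. Defense allotment: 7.
Commonwealth peremptories used: #3, #14, #5, #1, #2, #12 — 6 (for-cause on #6, #23, #18, #12 don't count).
Defense peremptories used: #7, #19 — 2 (the for-cause on #1 doesn't count).
Remaining: (10 − 6) + (7 − 2) = 9.

9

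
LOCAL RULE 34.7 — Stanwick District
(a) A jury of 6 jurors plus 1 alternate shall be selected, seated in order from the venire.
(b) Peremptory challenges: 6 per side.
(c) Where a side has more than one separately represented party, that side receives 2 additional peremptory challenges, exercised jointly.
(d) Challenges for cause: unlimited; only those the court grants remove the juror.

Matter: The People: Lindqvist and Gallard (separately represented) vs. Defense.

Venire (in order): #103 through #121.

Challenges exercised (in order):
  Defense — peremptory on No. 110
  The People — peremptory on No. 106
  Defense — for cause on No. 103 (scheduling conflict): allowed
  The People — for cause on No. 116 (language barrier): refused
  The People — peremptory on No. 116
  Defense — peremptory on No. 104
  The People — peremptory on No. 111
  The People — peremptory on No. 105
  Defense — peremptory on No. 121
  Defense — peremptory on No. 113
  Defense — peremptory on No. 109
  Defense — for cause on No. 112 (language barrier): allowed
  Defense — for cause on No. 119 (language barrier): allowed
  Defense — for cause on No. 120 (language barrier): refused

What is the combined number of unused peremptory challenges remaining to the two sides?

5

The People allotment: 6 base + 2 multi-party = 8. Defense allotment: 6.
The People peremptories used: #106, #116, #111, #105 — 4 (the for-cause on #116 doesn't count).
Defense peremptories used: #110, #104, #121, #113, #109 — 5 (for-cause on #103, #112, #119, #120 don't count).
Remaining: (8 − 4) + (6 − 5) = 5.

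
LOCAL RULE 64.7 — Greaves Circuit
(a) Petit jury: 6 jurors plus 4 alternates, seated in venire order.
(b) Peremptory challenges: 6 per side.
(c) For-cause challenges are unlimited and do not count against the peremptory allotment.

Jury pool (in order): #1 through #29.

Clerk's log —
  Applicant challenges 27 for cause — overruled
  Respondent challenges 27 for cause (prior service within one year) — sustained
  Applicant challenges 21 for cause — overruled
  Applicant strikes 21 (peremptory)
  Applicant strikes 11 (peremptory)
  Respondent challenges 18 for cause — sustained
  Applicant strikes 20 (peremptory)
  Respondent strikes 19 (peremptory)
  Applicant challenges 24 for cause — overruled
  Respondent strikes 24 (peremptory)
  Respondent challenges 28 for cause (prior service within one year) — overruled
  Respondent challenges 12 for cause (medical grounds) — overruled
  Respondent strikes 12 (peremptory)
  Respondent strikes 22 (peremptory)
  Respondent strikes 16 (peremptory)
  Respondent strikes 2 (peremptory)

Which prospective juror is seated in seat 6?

7

Removed: #2, #11, #12, #16, #18, #19, #20, #21, #22, #24, #27. (#28 stays — for-cause denied.)
Seating in order: seats 1–6 → #1, #3, #4, #5, #6, #7; alternates → #8, #9, #10, #13.
So seat 6 is #7.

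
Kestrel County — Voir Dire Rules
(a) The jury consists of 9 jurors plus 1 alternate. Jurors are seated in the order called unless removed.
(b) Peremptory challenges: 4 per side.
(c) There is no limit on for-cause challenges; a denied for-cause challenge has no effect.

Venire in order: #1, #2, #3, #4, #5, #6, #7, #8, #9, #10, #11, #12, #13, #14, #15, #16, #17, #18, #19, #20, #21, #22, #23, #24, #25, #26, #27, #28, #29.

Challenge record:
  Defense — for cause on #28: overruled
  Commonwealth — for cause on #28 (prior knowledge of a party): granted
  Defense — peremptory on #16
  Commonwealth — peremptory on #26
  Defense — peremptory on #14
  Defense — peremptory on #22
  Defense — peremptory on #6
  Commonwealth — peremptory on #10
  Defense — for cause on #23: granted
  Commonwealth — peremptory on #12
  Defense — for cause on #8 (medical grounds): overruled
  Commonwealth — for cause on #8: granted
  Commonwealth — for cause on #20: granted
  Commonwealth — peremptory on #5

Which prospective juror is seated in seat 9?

15

Removed: #5, #6, #8, #10, #12, #14, #16, #20, #22, #23, #26, #28.
Seating in order: seats 1–9 → #1, #2, #3, #4, #7, #9, #11, #13, #15; alternates → #17.
So seat 9 is #15.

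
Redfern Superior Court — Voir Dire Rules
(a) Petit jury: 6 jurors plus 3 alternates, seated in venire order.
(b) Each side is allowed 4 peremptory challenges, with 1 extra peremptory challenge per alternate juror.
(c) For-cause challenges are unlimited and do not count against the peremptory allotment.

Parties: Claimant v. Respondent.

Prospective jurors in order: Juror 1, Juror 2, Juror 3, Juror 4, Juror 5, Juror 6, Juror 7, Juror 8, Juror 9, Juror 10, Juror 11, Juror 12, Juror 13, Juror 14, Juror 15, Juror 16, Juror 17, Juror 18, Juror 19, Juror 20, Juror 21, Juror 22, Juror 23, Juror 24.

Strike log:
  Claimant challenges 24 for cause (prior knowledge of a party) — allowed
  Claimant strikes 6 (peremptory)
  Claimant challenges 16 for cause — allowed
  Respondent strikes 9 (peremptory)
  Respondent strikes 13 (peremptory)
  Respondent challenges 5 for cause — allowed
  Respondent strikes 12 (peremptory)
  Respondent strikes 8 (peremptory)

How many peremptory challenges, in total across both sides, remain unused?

9

Claimant allotment: 4 base + 1 × 3 alternates = 7. Respondent allotment: 4 base + 1 × 3 alternates = 7.
Claimant peremptories used: #6 — 1 (for-cause on #24, #16 don't count).
Respondent peremptories used: #9, #13, #12, #8 — 4 (the for-cause on #5 doesn't count).
Remaining: (7 − 1) + (7 − 4) = 9.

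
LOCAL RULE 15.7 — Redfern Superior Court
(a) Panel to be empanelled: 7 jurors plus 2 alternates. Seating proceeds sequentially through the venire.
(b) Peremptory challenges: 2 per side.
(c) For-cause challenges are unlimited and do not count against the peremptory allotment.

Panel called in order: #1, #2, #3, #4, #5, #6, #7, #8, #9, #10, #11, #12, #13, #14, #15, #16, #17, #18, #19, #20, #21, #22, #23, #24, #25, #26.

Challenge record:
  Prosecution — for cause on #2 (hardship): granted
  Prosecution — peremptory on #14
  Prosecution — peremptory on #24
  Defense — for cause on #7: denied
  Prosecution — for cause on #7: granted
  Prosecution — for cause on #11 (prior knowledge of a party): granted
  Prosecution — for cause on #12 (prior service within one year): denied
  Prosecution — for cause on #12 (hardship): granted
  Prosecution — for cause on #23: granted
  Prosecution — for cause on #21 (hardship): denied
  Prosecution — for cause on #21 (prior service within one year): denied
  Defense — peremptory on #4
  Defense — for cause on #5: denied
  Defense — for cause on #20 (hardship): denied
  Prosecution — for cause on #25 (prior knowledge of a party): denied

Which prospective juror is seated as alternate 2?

15

Removed: #2, #4, #7, #11, #12, #14, #23, #24. (#5, #20, #21, #25 stay — for-cause denied.)
Filling seats in venire order through position 9: #1, #3, #5, #6, #8, #9, #10, #13, #15.
So alternate 2 is #15.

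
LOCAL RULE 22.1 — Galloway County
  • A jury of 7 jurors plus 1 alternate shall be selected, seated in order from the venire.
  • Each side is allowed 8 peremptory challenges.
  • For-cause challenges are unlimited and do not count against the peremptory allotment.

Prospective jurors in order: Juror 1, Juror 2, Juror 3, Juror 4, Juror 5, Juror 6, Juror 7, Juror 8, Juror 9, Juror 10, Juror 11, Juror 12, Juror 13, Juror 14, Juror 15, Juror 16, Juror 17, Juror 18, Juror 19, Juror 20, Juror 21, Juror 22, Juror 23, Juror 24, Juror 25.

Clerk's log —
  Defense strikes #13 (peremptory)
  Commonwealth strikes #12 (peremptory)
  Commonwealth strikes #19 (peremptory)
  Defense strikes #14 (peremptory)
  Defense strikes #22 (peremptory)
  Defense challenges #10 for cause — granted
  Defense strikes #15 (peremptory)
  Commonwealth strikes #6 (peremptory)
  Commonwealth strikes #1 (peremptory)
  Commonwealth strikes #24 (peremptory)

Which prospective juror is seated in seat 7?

9

Removed: #1, #6, #10, #12, #13, #14, #15, #19, #22, #24.
Filling seats in venire order through position 7: #2, #3, #4, #5, #7, #8, #9.
So seat 7 is #9.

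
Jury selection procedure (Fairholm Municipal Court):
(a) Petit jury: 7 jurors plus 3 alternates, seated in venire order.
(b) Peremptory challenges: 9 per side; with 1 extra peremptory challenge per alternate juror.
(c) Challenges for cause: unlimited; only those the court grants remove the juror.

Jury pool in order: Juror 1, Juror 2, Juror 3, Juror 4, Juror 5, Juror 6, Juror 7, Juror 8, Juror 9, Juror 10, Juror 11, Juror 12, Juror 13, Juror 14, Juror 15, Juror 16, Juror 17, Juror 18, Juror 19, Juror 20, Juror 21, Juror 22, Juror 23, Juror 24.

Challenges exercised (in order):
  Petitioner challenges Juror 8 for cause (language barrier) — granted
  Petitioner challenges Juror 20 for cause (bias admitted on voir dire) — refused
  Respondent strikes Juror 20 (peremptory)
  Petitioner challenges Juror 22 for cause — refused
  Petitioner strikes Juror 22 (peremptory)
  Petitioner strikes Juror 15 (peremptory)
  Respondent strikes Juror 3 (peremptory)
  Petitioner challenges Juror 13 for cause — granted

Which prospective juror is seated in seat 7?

9

Removed: #3, #8, #13, #15, #20, #22.
Seating in order: seats 1–7 → #1, #2, #4, #5, #6, #7, #9; alternates → #10, #11, #12.
So seat 7 is #9.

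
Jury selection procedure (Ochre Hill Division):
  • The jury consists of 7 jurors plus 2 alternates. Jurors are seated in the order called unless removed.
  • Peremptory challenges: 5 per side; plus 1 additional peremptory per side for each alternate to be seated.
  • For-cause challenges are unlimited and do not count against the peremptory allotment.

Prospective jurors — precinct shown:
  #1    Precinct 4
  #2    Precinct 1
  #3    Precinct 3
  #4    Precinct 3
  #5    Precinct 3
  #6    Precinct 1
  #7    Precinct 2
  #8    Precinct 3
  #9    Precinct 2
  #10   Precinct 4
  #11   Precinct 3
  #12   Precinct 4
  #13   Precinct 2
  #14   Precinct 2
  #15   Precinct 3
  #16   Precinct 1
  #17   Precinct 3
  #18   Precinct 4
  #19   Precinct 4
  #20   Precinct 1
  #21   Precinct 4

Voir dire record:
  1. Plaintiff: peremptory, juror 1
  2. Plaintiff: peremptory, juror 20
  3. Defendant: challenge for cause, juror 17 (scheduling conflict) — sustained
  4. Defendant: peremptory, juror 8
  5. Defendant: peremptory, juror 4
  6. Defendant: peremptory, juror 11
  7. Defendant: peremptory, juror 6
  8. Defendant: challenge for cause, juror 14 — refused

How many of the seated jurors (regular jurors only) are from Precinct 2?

2

Removed: #1, #4, #6, #8, #11, #17, #20.
Seated jurors 1–7: #2, #3, #5, #7, #9, #10, #12 (alternates #13, #14 not counted).
Of those, in Precinct 2: #7, #9 → 2.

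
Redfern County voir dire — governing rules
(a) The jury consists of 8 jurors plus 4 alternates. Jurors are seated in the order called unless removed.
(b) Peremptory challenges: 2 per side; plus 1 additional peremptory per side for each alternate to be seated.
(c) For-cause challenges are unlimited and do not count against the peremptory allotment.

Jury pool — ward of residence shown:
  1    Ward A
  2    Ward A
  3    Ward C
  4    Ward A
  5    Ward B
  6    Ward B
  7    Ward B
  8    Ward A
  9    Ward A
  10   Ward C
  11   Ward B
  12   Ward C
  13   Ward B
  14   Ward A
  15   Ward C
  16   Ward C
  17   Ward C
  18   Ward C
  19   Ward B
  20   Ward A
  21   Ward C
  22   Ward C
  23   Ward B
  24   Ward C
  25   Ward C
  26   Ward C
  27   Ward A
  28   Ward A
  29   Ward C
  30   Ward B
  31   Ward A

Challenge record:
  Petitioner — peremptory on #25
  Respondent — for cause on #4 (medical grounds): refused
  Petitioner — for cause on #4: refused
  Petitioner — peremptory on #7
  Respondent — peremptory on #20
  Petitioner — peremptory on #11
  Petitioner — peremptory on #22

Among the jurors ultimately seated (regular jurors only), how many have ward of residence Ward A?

5

Removed: #7, #11, #20, #22, #25.
Seated jurors 1–8: #1, #2, #3, #4, #5, #6, #8, #9 (alternates #10, #12, #13, #14 not counted).
Of those, in Ward A: #1, #2, #4, #8, #9 → 5.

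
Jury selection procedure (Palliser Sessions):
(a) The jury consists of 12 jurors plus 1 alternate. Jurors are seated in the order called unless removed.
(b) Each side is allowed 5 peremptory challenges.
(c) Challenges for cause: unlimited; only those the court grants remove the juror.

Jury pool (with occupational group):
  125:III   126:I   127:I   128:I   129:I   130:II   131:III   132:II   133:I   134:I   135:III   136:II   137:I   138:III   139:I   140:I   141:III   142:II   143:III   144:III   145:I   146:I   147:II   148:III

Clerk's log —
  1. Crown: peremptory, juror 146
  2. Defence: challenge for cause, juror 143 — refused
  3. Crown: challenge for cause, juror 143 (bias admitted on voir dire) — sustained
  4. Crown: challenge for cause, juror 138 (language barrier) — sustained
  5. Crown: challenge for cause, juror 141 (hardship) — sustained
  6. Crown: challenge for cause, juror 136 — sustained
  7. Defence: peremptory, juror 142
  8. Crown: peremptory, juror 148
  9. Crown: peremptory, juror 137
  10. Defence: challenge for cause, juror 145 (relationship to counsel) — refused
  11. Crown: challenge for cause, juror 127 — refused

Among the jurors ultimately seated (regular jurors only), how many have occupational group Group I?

Removed: #136, #137, #138, #141, #142, #143, #146, #148.
Seated jurors 1–12: #125, #126, #127, #128, #129, #130, #131, #132, #133, #134, #135, #139 (alternates #140 not counted).
Of those, in Group I: #126, #127, #128, #129, #133, #134, #139 → 7.

7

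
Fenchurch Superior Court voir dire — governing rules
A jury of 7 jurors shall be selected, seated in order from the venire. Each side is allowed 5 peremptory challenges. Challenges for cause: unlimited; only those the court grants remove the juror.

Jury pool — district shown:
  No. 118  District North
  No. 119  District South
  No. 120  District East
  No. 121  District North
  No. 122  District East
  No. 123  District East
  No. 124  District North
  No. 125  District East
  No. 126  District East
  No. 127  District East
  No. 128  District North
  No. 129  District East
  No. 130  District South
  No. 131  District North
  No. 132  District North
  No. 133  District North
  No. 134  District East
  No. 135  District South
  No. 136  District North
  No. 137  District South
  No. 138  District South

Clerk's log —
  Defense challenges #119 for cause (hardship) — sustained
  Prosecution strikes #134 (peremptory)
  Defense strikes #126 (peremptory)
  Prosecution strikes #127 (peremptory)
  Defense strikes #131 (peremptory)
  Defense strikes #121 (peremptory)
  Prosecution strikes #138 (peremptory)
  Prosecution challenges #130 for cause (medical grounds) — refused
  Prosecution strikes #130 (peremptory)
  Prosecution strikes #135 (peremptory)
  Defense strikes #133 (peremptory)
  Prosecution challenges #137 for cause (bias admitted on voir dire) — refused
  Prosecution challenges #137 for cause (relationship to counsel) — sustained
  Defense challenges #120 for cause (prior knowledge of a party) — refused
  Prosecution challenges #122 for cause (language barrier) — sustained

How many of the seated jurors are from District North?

3

Removed: #119, #121, #122, #126, #127, #130, #131, #133, #134, #135, #137, #138.
Seated jurors 1–7: #118, #120, #123, #124, #125, #128, #129.
Of those, in District North: #118, #124, #128 → 3.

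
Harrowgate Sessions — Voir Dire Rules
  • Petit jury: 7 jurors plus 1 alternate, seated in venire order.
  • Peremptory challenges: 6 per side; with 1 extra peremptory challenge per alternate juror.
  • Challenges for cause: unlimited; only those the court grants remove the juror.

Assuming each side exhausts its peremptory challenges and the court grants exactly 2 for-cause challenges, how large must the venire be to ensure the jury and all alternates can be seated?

Seats to fill: 7 + 1 alternates = 8.
Peremptories: 6 + 1×1 = 7 per side × 2 sides = 14.
For-cause removals: 2.
Minimum venire: 8 + 14 + 2 = 24.

24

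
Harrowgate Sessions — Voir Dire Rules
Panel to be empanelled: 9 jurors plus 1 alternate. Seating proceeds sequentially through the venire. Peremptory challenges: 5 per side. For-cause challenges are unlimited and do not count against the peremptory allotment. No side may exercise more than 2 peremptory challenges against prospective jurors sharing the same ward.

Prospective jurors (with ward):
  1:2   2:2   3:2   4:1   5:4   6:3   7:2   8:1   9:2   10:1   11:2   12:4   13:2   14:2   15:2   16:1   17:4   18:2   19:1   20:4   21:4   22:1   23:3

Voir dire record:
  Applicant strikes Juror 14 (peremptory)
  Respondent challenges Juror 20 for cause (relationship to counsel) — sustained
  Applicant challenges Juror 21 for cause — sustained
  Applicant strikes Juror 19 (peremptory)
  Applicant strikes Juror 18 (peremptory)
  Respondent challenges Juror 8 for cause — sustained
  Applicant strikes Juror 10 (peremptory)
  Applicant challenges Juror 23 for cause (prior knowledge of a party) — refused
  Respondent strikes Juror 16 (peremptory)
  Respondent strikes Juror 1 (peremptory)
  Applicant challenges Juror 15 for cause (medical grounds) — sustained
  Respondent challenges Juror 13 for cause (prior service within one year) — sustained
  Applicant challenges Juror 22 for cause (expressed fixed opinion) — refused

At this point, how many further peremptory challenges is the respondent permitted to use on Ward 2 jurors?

Respondent peremptories so far: #16, #1 — 2 of 5 used, 3 left overall.
Against Ward 2: #1 — 1 used; per-ward cap 2 leaves 1.
Binding limit: min(3, 1) = 1.

1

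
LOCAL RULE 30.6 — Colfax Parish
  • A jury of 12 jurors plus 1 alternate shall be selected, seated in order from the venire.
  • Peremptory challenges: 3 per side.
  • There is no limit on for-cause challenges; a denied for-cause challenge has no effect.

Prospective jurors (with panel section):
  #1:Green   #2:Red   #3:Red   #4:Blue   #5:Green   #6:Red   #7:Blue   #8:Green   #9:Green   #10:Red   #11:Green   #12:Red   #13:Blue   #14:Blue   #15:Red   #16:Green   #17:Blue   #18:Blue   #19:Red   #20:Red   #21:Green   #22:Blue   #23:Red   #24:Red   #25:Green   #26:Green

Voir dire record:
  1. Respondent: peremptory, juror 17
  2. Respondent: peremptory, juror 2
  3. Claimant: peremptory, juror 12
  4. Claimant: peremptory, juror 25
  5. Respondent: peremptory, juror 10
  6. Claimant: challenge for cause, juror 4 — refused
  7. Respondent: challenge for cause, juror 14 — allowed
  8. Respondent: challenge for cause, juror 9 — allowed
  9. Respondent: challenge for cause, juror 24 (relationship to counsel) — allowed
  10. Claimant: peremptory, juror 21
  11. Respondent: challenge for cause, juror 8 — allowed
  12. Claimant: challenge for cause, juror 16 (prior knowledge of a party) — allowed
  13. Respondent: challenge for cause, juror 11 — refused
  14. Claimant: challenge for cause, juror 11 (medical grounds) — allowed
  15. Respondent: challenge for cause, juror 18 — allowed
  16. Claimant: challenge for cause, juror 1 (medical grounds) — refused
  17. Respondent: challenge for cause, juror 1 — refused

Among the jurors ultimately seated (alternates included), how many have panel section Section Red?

Removed: #2, #8, #9, #10, #11, #12, #14, #16, #17, #18, #21, #24, #25.
Seated (13 incl. alternates): #1, #3, #4, #5, #6, #7, #13, #15, #19, #20, #22, #23, #26.
Of those, in Section Red: #3, #6, #15, #19, #20, #23 → 6.

6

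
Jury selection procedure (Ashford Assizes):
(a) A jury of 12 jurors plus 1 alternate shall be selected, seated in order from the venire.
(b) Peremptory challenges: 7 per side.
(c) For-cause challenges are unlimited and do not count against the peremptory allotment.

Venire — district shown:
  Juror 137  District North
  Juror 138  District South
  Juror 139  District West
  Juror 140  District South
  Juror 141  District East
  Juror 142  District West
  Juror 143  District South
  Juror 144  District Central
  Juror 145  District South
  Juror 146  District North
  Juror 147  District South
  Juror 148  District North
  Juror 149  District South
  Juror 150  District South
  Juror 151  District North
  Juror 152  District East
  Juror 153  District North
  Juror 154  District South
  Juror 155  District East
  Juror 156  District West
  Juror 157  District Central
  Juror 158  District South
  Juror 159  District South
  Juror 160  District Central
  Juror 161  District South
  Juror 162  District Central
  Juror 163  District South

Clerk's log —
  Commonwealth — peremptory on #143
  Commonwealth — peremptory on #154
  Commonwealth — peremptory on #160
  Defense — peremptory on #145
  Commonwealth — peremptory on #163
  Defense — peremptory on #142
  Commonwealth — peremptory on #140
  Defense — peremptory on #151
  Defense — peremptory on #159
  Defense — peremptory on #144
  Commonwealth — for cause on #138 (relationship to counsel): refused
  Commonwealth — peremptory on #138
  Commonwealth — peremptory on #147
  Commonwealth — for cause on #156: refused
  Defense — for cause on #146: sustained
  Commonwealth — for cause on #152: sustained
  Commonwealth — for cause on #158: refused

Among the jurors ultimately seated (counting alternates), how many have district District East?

Removed: #138, #140, #142, #143, #144, #145, #146, #147, #151, #152, #154, #159, #160, #163.
Seated (13 incl. alternates): #137, #139, #141, #148, #149, #150, #153, #155, #156, #157, #158, #161, #162.
Of those, in District East: #141, #155 → 2.

2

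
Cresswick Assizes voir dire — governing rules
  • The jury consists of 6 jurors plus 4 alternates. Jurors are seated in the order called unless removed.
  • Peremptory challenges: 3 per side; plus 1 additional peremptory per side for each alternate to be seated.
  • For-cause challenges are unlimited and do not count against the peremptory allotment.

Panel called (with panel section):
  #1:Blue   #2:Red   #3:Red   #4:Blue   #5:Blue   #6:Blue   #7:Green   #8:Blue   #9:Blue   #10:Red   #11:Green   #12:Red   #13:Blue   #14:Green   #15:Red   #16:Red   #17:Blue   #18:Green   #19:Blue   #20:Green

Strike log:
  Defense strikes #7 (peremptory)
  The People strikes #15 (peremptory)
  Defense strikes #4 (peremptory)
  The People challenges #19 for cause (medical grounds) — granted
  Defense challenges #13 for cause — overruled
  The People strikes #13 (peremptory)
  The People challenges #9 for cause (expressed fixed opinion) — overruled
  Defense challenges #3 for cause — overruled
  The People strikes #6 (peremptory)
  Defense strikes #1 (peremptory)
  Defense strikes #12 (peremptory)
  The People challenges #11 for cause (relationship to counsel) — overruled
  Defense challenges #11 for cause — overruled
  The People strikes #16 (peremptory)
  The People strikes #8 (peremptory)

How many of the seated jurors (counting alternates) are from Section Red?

Removed: #1, #4, #6, #7, #8, #12, #13, #15, #16, #19.
Seated (10 incl. alternates): #2, #3, #5, #9, #10, #11, #14, #17, #18, #20.
Of those, in Section Red: #2, #3, #10 → 3.

3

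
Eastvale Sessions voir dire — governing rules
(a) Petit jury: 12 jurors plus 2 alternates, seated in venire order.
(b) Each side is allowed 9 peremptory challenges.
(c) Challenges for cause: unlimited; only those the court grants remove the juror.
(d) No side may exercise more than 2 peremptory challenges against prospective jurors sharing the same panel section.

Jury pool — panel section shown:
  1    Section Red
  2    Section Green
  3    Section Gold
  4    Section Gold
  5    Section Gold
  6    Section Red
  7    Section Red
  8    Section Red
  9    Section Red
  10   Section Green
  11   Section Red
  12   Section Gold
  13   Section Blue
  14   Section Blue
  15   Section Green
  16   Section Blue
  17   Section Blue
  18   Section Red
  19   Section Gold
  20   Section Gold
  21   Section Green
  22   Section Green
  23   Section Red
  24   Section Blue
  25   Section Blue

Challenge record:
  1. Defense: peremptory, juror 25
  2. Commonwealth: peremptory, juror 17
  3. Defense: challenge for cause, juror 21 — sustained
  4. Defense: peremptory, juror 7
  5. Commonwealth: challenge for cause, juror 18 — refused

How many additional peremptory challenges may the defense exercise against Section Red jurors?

1

Defense peremptories so far: #25, #7 — 2 of 9 used, 7 left overall.
Against Section Red: #7 — 1 used; per-section cap 2 leaves 1.
Binding limit: min(7, 1) = 1.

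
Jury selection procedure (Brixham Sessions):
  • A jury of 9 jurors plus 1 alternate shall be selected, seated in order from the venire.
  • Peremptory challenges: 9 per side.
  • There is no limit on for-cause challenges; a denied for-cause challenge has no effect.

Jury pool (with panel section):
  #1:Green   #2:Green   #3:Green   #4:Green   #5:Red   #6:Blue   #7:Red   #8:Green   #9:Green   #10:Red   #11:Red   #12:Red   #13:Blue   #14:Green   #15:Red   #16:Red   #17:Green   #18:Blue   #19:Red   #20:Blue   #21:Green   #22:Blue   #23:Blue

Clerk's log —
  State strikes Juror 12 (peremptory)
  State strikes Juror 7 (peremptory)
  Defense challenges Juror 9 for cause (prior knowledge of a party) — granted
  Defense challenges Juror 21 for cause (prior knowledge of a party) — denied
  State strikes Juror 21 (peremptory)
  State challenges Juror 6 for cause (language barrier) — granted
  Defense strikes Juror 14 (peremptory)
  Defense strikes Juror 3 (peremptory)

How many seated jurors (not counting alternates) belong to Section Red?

Removed: #3, #6, #7, #9, #12, #14, #21.
Seated jurors 1–9: #1, #2, #4, #5, #8, #10, #11, #13, #15 (alternates #16 not counted).
Of those, in Section Red: #5, #10, #11, #15 → 4.

4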